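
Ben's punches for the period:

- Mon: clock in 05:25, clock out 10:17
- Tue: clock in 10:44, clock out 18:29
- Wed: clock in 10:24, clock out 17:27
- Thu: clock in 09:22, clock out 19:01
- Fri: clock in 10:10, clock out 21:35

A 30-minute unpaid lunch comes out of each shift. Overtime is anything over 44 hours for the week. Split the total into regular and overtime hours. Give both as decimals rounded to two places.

Mon: 05:25–10:17 = 4 h 52 min; less 30 min break → 4 h 22 min
Tue: 10:44–18:29 = 7 h 45 min; less 30 min break → 7 h 15 min
Wed: 10:24–17:27 = 7 h 3 min; less 30 min break → 6 h 33 min
Thu: 09:22–19:01 = 9 h 39 min; less 30 min break → 9 h 9 min
Fri: 10:10–21:35 = 11 h 25 min; less 30 min break → 10 h 55 min
Total worked: 38 h 14 min = 38.23 h.
Threshold 44 h → overtime 0 h 0 min, regular 38 h 14 min.

Regular 38.23 hours, overtime 0.00 hours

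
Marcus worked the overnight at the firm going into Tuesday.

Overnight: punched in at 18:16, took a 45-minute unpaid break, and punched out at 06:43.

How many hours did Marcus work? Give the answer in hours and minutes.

Overnight: 18:16 → midnight = 5 h 44 min; midnight → 06:43 = 6 h 43 min; span 12 h 27 min; less 45 min break → 11 h 42 min

11 h 42 min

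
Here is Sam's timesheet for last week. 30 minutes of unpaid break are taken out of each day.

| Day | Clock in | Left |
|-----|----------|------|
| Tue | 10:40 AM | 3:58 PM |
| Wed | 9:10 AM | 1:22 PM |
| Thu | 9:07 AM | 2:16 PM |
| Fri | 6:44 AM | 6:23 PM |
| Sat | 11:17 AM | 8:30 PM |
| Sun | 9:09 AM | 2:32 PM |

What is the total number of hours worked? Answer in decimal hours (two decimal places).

37.90 hours

Tue: 10:40 AM–3:58 PM = 5 h 18 min; less 30 min break → 4 h 48 min
Wed: 9:10 AM–1:22 PM = 4 h 12 min; less 30 min break → 3 h 42 min
Thu: 9:07 AM–2:16 PM = 5 h 9 min; less 30 min break → 4 h 39 min
Fri: 6:44 AM–6:23 PM = 11 h 39 min; less 30 min break → 11 h 9 min
Sat: 11:17 AM–8:30 PM = 9 h 13 min; less 30 min break → 8 h 43 min
Sun: 9:09 AM–2:32 PM = 5 h 23 min; less 30 min break → 4 h 53 min
Total: 4 h 48 min + 3 h 42 min + 4 h 39 min + 11 h 9 min + 8 h 43 min + 4 h 53 min = 37 h 54 min.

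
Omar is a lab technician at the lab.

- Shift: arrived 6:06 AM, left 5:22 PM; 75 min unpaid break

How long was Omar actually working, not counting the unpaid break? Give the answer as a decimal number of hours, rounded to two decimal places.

10.02 hours

Shift: 6:06 AM–5:22 PM = 11 h 16 min; less 75 min break → 10 h 1 min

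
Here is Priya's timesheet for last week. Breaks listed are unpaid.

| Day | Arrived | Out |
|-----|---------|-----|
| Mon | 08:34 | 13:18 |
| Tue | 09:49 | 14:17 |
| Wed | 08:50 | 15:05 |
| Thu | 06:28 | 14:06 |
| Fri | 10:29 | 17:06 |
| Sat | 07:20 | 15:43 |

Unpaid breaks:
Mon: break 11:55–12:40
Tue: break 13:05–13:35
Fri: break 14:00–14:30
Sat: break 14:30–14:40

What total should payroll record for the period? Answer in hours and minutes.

Mon: 08:34–13:18 = 4 h 44 min; less 45 min break → 3 h 59 min
Tue: 09:49–14:17 = 4 h 28 min; less 30 min break → 3 h 58 min
Wed: 08:50–15:05 = 6 h 15 min
Thu: 06:28–14:06 = 7 h 38 min
Fri: 10:29–17:06 = 6 h 37 min; less 30 min break → 6 h 7 min
Sat: 07:20–15:43 = 8 h 23 min; less 10 min break → 8 h 13 min
Total: 3 h 59 min + 3 h 58 min + 6 h 15 min + 7 h 38 min + 6 h 7 min + 8 h 13 min = 36 h 10 min.

36 h 10 min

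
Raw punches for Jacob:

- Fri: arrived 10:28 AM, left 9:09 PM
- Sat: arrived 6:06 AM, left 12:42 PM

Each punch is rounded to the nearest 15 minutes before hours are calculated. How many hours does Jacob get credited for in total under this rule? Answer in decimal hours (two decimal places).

Fri: in 10:28 AM→10:30 AM, out 9:09 PM→9:15 PM; 10 h 45 min
Sat: in 6:06 AM→6:00 AM, out 12:42 PM→12:45 PM; 6 h 45 min
Total credited: 17 h 30 min.

17.50 hours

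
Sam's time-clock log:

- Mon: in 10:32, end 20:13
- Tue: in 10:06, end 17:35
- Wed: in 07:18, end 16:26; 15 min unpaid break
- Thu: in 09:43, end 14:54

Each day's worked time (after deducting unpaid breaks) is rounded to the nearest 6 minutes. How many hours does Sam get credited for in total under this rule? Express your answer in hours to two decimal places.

Mon: 10:32–20:13 = 9 h 41 min → rounds to 9 h 42 min
Tue: 10:06–17:35 = 7 h 29 min → rounds to 7 h 30 min
Wed: 07:18–16:26 = 9 h 8 min − 15 min = 8 h 53 min → rounds to 8 h 54 min
Thu: 09:43–14:54 = 5 h 11 min → rounds to 5 h 12 min
Total credited: 31 h 18 min.

31.30 hours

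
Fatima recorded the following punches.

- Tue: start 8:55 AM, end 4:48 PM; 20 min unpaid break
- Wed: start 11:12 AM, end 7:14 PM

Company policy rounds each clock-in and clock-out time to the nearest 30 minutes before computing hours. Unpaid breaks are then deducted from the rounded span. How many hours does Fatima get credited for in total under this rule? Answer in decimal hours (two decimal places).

Tue: in 8:55 AM→9:00 AM, out 4:48 PM→5:00 PM; 8 h 0 min − 20 min = 7 h 40 min
Wed: in 11:12 AM→11:00 AM, out 7:14 PM→7:00 PM; 8 h 0 min
Total credited: 15 h 40 min.

15.67 hours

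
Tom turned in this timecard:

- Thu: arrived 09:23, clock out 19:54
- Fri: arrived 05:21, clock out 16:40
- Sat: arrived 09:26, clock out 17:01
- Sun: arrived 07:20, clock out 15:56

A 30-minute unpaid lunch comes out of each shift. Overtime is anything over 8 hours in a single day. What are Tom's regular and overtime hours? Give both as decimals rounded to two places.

Regular 31.08 hours, overtime 4.93 hours

Thu: 09:23–19:54 = 10 h 31 min; less 30 min break → 10 h 1 min
Fri: 05:21–16:40 = 11 h 19 min; less 30 min break → 10 h 49 min
Sat: 09:26–17:01 = 7 h 35 min; less 30 min break → 7 h 5 min
Sun: 07:20–15:56 = 8 h 36 min; less 30 min break → 8 h 6 min
Thu reg 8 h 0 min / OT 2 h 1 min; Fri reg 8 h 0 min / OT 2 h 49 min; Sat reg 7 h 5 min / OT 0 h 0 min; Sun reg 8 h 0 min / OT 0 h 6 min.
Totals: regular 31 h 5 min, overtime 4 h 56 min.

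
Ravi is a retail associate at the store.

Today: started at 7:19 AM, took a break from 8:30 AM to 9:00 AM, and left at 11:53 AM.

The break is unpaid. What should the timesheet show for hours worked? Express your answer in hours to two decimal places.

4.07 hours

Today: 7:19 AM–11:53 AM = 4 h 34 min; less 30 min break → 4 h 4 min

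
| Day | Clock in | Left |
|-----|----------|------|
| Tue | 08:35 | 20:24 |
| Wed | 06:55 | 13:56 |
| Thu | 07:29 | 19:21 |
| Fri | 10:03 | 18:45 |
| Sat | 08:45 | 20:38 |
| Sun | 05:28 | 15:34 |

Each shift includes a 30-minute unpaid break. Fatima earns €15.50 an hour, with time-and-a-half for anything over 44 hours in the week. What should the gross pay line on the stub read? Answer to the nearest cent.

€1016.41

Tue: 08:35–20:24 = 11 h 49 min; less 30 min break → 11 h 19 min
Wed: 06:55–13:56 = 7 h 1 min; less 30 min break → 6 h 31 min
Thu: 07:29–19:21 = 11 h 52 min; less 30 min break → 11 h 22 min
Fri: 10:03–18:45 = 8 h 42 min; less 30 min break → 8 h 12 min
Sat: 08:45–20:38 = 11 h 53 min; less 30 min break → 11 h 23 min
Sun: 05:28–15:34 = 10 h 6 min; less 30 min break → 9 h 36 min
Total worked: 58 h 23 min = 3503 min.
Regular 44 h 0 min = 2640 min at €15.50/h; overtime 14 h 23 min = 863 min at €23.25/h.
Pay = (2640 × €15.50 + 863 × €23.25) ÷ 60 = €1016.41.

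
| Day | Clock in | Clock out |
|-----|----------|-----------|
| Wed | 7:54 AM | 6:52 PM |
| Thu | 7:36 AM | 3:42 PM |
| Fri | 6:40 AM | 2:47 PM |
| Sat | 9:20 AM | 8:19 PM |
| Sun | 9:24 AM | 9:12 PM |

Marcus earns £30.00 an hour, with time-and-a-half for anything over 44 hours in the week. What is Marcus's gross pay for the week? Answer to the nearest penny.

Wed: 7:54 AM–6:52 PM = 10 h 58 min
Thu: 7:36 AM–3:42 PM = 8 h 6 min
Fri: 6:40 AM–2:47 PM = 8 h 7 min
Sat: 9:20 AM–8:19 PM = 10 h 59 min
Sun: 9:24 AM–9:12 PM = 11 h 48 min
Total worked: 49 h 58 min = 2998 min.
Regular 44 h 0 min = 2640 min at £30.00/h; overtime 5 h 58 min = 358 min at £45.00/h.
Pay = (2640 × £30.00 + 358 × £45.00) ÷ 60 = £1588.50.

£1588.50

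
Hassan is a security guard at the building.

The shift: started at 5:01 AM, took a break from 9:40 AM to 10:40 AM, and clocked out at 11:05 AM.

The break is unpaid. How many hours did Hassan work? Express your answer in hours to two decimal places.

5.07 hours

The shift: 5:01 AM–11:05 AM = 6 h 4 min; less 60 min break → 5 h 4 min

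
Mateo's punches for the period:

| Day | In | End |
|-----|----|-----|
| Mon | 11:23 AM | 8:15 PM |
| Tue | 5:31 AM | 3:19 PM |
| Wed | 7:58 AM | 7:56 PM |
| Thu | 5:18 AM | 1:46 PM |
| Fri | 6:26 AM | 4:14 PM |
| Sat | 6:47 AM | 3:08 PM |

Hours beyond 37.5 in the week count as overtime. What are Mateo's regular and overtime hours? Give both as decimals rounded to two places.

Mon: 11:23 AM–8:15 PM = 8 h 52 min
Tue: 5:31 AM–3:19 PM = 9 h 48 min
Wed: 7:58 AM–7:56 PM = 11 h 58 min
Thu: 5:18 AM–1:46 PM = 8 h 28 min
Fri: 6:26 AM–4:14 PM = 9 h 48 min
Sat: 6:47 AM–3:08 PM = 8 h 21 min
Total worked: 57 h 15 min = 57.25 h.
Threshold 37.5 h → overtime 19 h 45 min, regular 37 h 30 min.

Regular 37.50 hours, overtime 19.75 hours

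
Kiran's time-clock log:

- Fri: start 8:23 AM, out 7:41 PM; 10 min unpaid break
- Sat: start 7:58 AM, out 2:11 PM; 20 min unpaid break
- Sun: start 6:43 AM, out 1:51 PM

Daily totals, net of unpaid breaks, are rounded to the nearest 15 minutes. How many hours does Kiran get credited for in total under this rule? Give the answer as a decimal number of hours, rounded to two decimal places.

Fri: 8:23 AM–7:41 PM = 11 h 18 min − 10 min = 11 h 8 min → rounds to 11 h 15 min
Sat: 7:58 AM–2:11 PM = 6 h 13 min − 20 min = 5 h 53 min → rounds to 6 h 0 min
Sun: 6:43 AM–1:51 PM = 7 h 8 min → rounds to 7 h 15 min
Total credited: 24 h 30 min.

24.50 hours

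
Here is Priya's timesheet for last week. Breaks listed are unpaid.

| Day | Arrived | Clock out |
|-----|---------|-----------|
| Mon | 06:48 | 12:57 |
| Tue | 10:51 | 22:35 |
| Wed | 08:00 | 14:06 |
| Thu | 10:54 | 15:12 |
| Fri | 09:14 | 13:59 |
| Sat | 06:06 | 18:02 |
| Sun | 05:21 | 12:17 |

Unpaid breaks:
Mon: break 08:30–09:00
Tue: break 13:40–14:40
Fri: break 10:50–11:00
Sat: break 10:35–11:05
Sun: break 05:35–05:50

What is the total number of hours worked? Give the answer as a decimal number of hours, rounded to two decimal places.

49.48 hours

Mon: 06:48–12:57 = 6 h 9 min; less 30 min break → 5 h 39 min
Tue: 10:51–22:35 = 11 h 44 min; less 60 min break → 10 h 44 min
Wed: 08:00–14:06 = 6 h 6 min
Thu: 10:54–15:12 = 4 h 18 min
Fri: 09:14–13:59 = 4 h 45 min; less 10 min break → 4 h 35 min
Sat: 06:06–18:02 = 11 h 56 min; less 30 min break → 11 h 26 min
Sun: 05:21–12:17 = 6 h 56 min; less 15 min break → 6 h 41 min
Total: 5 h 39 min + 10 h 44 min + 6 h 6 min + 4 h 18 min + 4 h 35 min + 11 h 26 min + 6 h 41 min = 49 h 29 min.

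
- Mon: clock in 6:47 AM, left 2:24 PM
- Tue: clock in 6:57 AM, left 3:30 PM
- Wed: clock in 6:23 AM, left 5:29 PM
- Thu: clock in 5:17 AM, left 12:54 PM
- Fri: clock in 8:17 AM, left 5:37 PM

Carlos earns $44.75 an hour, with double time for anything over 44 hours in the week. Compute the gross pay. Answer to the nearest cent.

$1988.39

Mon: 6:47 AM–2:24 PM = 7 h 37 min
Tue: 6:57 AM–3:30 PM = 8 h 33 min
Wed: 6:23 AM–5:29 PM = 11 h 6 min
Thu: 5:17 AM–12:54 PM = 7 h 37 min
Fri: 8:17 AM–5:37 PM = 9 h 20 min
Total worked: 44 h 13 min = 2653 min.
Regular 44 h 0 min = 2640 min at $44.75/h; overtime 0 h 13 min = 13 min at $89.50/h.
Pay = (2640 × $44.75 + 13 × $89.50) ÷ 60 = $1988.39.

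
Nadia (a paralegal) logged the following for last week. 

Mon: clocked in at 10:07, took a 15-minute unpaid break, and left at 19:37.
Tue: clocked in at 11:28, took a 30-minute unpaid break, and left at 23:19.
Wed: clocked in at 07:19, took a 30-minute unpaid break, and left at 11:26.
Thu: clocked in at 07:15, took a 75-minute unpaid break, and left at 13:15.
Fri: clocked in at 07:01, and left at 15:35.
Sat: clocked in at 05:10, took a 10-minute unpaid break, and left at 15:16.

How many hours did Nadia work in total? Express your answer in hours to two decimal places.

47.47 hours

Mon: 10:07–19:37 = 9 h 30 min; less 15 min break → 9 h 15 min
Tue: 11:28–23:19 = 11 h 51 min; less 30 min break → 11 h 21 min
Wed: 07:19–11:26 = 4 h 7 min; less 30 min break → 3 h 37 min
Thu: 07:15–13:15 = 6 h 0 min; less 75 min break → 4 h 45 min
Fri: 07:01–15:35 = 8 h 34 min
Sat: 05:10–15:16 = 10 h 6 min; less 10 min break → 9 h 56 min
Total: 9 h 15 min + 11 h 21 min + 3 h 37 min + 4 h 45 min + 8 h 34 min + 9 h 56 min = 47 h 28 min.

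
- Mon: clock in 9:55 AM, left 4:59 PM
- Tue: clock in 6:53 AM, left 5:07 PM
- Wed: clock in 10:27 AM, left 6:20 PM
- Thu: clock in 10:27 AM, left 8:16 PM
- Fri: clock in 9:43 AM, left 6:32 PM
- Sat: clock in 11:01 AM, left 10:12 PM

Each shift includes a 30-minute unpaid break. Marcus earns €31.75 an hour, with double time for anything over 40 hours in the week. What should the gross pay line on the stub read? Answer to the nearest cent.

Mon: 9:55 AM–4:59 PM = 7 h 4 min; less 30 min break → 6 h 34 min
Tue: 6:53 AM–5:07 PM = 10 h 14 min; less 30 min break → 9 h 44 min
Wed: 10:27 AM–6:20 PM = 7 h 53 min; less 30 min break → 7 h 23 min
Thu: 10:27 AM–8:16 PM = 9 h 49 min; less 30 min break → 9 h 19 min
Fri: 9:43 AM–6:32 PM = 8 h 49 min; less 30 min break → 8 h 19 min
Sat: 11:01 AM–10:12 PM = 11 h 11 min; less 30 min break → 10 h 41 min
Total worked: 52 h 0 min = 3120 min.
Regular 40 h 0 min = 2400 min at €31.75/h; overtime 12 h 0 min = 720 min at €63.50/h.
Pay = (2400 × €31.75 + 720 × €63.50) ÷ 60 = €2032.00.

€2032.00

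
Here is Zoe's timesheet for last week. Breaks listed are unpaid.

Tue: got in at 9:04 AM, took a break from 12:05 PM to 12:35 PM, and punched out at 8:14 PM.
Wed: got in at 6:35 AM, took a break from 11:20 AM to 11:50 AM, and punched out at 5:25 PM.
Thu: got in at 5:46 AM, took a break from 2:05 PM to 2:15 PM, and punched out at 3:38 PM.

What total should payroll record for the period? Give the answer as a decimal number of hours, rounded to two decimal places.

Tue: 9:04 AM–8:14 PM = 11 h 10 min; less 30 min break → 10 h 40 min
Wed: 6:35 AM–5:25 PM = 10 h 50 min; less 30 min break → 10 h 20 min
Thu: 5:46 AM–3:38 PM = 9 h 52 min; less 10 min break → 9 h 42 min
Total: 10 h 40 min + 10 h 20 min + 9 h 42 min = 30 h 42 min.

30.70 hours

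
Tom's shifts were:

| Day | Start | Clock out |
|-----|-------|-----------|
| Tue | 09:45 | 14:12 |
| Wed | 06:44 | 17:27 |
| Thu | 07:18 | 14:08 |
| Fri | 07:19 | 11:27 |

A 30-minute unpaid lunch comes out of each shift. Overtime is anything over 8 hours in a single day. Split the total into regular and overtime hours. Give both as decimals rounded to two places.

Tue: 09:45–14:12 = 4 h 27 min; less 30 min break → 3 h 57 min
Wed: 06:44–17:27 = 10 h 43 min; less 30 min break → 10 h 13 min
Thu: 07:18–14:08 = 6 h 50 min; less 30 min break → 6 h 20 min
Fri: 07:19–11:27 = 4 h 8 min; less 30 min break → 3 h 38 min
Tue reg 3 h 57 min / OT 0 h 0 min; Wed reg 8 h 0 min / OT 2 h 13 min; Thu reg 6 h 20 min / OT 0 h 0 min; Fri reg 3 h 38 min / OT 0 h 0 min.
Totals: regular 21 h 55 min, overtime 2 h 13 min.

Regular 21.92 hours, overtime 2.22 hours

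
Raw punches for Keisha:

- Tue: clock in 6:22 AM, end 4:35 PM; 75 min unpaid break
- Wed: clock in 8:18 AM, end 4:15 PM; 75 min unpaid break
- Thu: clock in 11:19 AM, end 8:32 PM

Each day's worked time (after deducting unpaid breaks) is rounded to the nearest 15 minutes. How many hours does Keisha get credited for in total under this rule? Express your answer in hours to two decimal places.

25.00 hours

Tue: 6:22 AM–4:35 PM = 10 h 13 min − 75 min = 8 h 58 min → rounds to 9 h 0 min
Wed: 8:18 AM–4:15 PM = 7 h 57 min − 75 min = 6 h 42 min → rounds to 6 h 45 min
Thu: 11:19 AM–8:32 PM = 9 h 13 min → rounds to 9 h 15 min
Total credited: 25 h 0 min.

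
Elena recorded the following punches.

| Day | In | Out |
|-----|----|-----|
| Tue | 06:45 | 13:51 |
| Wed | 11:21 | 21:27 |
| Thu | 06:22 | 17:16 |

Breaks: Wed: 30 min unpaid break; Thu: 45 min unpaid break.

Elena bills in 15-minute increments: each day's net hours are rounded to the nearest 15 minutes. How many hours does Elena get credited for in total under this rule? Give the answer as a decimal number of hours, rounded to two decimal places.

Tue: 06:45–13:51 = 7 h 6 min → rounds to 7 h 0 min
Wed: 11:21–21:27 = 10 h 6 min − 30 min = 9 h 36 min → rounds to 9 h 30 min
Thu: 06:22–17:16 = 10 h 54 min − 45 min = 10 h 9 min → rounds to 10 h 15 min
Total credited: 26 h 45 min.

26.75 hours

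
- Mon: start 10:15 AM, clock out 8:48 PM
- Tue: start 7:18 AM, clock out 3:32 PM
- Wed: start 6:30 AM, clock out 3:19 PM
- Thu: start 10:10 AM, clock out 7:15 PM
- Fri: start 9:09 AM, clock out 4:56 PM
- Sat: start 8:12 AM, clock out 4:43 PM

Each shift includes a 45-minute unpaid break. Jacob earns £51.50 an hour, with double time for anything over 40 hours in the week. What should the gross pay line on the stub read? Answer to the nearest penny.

£2933.78

Mon: 10:15 AM–8:48 PM = 10 h 33 min; less 45 min break → 9 h 48 min
Tue: 7:18 AM–3:32 PM = 8 h 14 min; less 45 min break → 7 h 29 min
Wed: 6:30 AM–3:19 PM = 8 h 49 min; less 45 min break → 8 h 4 min
Thu: 10:10 AM–7:15 PM = 9 h 5 min; less 45 min break → 8 h 20 min
Fri: 9:09 AM–4:56 PM = 7 h 47 min; less 45 min break → 7 h 2 min
Sat: 8:12 AM–4:43 PM = 8 h 31 min; less 45 min break → 7 h 46 min
Total worked: 48 h 29 min = 2909 min.
Regular 40 h 0 min = 2400 min at £51.50/h; overtime 8 h 29 min = 509 min at £103.00/h.
Pay = (2400 × £51.50 + 509 × £103.00) ÷ 60 = £2933.78.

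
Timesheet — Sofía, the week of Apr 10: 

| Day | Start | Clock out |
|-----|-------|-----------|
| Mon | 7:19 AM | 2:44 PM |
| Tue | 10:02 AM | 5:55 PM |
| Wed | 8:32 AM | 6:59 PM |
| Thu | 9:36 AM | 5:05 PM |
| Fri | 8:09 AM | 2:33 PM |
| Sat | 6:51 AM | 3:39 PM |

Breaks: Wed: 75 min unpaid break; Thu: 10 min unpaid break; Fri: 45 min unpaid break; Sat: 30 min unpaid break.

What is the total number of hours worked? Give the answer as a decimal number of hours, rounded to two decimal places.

45.77 hours

Mon: 7:19 AM–2:44 PM = 7 h 25 min
Tue: 10:02 AM–5:55 PM = 7 h 53 min
Wed: 8:32 AM–6:59 PM = 10 h 27 min; less 75 min break → 9 h 12 min
Thu: 9:36 AM–5:05 PM = 7 h 29 min; less 10 min break → 7 h 19 min
Fri: 8:09 AM–2:33 PM = 6 h 24 min; less 45 min break → 5 h 39 min
Sat: 6:51 AM–3:39 PM = 8 h 48 min; less 30 min break → 8 h 18 min
Total: 7 h 25 min + 7 h 53 min + 9 h 12 min + 7 h 19 min + 5 h 39 min + 8 h 18 min = 45 h 46 min.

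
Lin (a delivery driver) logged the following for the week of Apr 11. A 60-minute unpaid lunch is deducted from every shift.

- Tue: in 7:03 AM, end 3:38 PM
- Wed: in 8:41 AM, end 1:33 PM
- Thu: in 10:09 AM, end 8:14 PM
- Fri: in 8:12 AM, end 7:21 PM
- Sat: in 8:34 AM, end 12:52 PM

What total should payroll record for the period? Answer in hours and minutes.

33 h 59 min

Tue: 7:03 AM–3:38 PM = 8 h 35 min; less 60 min break → 7 h 35 min
Wed: 8:41 AM–1:33 PM = 4 h 52 min; less 60 min break → 3 h 52 min
Thu: 10:09 AM–8:14 PM = 10 h 5 min; less 60 min break → 9 h 5 min
Fri: 8:12 AM–7:21 PM = 11 h 9 min; less 60 min break → 10 h 9 min
Sat: 8:34 AM–12:52 PM = 4 h 18 min; less 60 min break → 3 h 18 min
Total: 7 h 35 min + 3 h 52 min + 9 h 5 min + 10 h 9 min + 3 h 18 min = 33 h 59 min.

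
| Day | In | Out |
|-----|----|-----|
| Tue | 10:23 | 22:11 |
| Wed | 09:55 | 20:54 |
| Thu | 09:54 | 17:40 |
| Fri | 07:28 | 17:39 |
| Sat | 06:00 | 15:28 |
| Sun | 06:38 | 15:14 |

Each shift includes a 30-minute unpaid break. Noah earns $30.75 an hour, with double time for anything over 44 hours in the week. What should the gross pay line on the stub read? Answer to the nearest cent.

$2078.70

Tue: 10:23–22:11 = 11 h 48 min; less 30 min break → 11 h 18 min
Wed: 09:55–20:54 = 10 h 59 min; less 30 min break → 10 h 29 min
Thu: 09:54–17:40 = 7 h 46 min; less 30 min break → 7 h 16 min
Fri: 07:28–17:39 = 10 h 11 min; less 30 min break → 9 h 41 min
Sat: 06:00–15:28 = 9 h 28 min; less 30 min break → 8 h 58 min
Sun: 06:38–15:14 = 8 h 36 min; less 30 min break → 8 h 6 min
Total worked: 55 h 48 min = 3348 min.
Regular 44 h 0 min = 2640 min at $30.75/h; overtime 11 h 48 min = 708 min at $61.50/h.
Pay = (2640 × $30.75 + 708 × $61.50) ÷ 60 = $2078.70.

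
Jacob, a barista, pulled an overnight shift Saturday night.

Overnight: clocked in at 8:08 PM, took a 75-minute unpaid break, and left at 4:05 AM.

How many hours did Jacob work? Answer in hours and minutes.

6 h 42 min

Overnight: 8:08 PM → midnight = 3 h 52 min; midnight → 4:05 AM = 4 h 5 min; span 7 h 57 min; less 75 min break → 6 h 42 min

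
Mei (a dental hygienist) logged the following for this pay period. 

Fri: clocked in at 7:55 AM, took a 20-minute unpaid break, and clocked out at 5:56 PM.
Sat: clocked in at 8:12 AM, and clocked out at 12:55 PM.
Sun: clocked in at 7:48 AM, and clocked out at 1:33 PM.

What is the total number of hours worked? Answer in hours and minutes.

Fri: 7:55 AM–5:56 PM = 10 h 1 min; less 20 min break → 9 h 41 min
Sat: 8:12 AM–12:55 PM = 4 h 43 min
Sun: 7:48 AM–1:33 PM = 5 h 45 min
Total: 9 h 41 min + 4 h 43 min + 5 h 45 min = 20 h 9 min.

20 h 9 min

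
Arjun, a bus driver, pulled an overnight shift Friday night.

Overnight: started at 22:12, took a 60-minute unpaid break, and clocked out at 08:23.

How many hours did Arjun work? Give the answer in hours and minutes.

Overnight: 22:12 → midnight = 1 h 48 min; midnight → 08:23 = 8 h 23 min; span 10 h 11 min; less 60 min break → 9 h 11 min

9 h 11 min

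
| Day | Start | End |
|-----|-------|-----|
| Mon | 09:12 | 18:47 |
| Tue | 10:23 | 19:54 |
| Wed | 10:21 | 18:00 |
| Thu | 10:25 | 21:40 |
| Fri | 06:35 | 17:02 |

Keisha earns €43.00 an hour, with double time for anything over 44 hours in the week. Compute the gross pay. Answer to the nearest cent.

Mon: 09:12–18:47 = 9 h 35 min
Tue: 10:23–19:54 = 9 h 31 min
Wed: 10:21–18:00 = 7 h 39 min
Thu: 10:25–21:40 = 11 h 15 min
Fri: 06:35–17:02 = 10 h 27 min
Total worked: 48 h 27 min = 2907 min.
Regular 44 h 0 min = 2640 min at €43.00/h; overtime 4 h 27 min = 267 min at €86.00/h.
Pay = (2640 × €43.00 + 267 × €86.00) ÷ 60 = €2274.70.

€2274.70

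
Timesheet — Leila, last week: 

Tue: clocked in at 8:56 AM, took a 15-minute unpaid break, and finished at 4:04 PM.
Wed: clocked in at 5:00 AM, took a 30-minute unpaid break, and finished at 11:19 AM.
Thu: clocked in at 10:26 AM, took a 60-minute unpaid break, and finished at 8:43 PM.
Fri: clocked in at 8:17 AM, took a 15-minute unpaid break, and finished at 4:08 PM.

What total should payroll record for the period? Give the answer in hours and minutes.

29 h 35 min

Tue: 8:56 AM–4:04 PM = 7 h 8 min; less 15 min break → 6 h 53 min
Wed: 5:00 AM–11:19 AM = 6 h 19 min; less 30 min break → 5 h 49 min
Thu: 10:26 AM–8:43 PM = 10 h 17 min; less 60 min break → 9 h 17 min
Fri: 8:17 AM–4:08 PM = 7 h 51 min; less 15 min break → 7 h 36 min
Total: 6 h 53 min + 5 h 49 min + 9 h 17 min + 7 h 36 min = 29 h 35 min.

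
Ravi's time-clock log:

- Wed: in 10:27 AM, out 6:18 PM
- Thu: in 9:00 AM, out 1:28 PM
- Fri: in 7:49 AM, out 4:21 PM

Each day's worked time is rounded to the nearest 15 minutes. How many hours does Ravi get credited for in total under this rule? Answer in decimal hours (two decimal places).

Wed: 10:27 AM–6:18 PM = 7 h 51 min → rounds to 7 h 45 min
Thu: 9:00 AM–1:28 PM = 4 h 28 min → rounds to 4 h 30 min
Fri: 7:49 AM–4:21 PM = 8 h 32 min → rounds to 8 h 30 min
Total credited: 20 h 45 min.

20.75 hours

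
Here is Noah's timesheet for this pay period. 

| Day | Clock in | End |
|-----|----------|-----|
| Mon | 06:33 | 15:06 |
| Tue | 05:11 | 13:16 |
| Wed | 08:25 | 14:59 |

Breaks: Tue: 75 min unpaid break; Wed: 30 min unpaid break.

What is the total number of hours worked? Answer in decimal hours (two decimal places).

21.45 hours

Mon: 06:33–15:06 = 8 h 33 min
Tue: 05:11–13:16 = 8 h 5 min; less 75 min break → 6 h 50 min
Wed: 08:25–14:59 = 6 h 34 min; less 30 min break → 6 h 4 min
Total: 8 h 33 min + 6 h 50 min + 6 h 4 min = 21 h 27 min.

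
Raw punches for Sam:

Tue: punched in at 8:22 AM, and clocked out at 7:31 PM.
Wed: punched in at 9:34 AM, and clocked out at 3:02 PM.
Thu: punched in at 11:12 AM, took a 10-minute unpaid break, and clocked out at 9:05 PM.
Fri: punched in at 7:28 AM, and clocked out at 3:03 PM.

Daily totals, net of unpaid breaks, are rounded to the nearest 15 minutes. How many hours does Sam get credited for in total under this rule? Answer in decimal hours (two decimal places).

34.00 hours

Tue: 8:22 AM–7:31 PM = 11 h 9 min → rounds to 11 h 15 min
Wed: 9:34 AM–3:02 PM = 5 h 28 min → rounds to 5 h 30 min
Thu: 11:12 AM–9:05 PM = 9 h 53 min − 10 min = 9 h 43 min → rounds to 9 h 45 min
Fri: 7:28 AM–3:03 PM = 7 h 35 min → rounds to 7 h 30 min
Total credited: 34 h 0 min.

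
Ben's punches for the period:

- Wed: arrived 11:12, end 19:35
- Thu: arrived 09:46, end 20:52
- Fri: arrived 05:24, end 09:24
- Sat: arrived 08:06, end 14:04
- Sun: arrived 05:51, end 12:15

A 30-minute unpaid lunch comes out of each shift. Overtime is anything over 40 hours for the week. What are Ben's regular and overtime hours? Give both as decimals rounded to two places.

Wed: 11:12–19:35 = 8 h 23 min; less 30 min break → 7 h 53 min
Thu: 09:46–20:52 = 11 h 6 min; less 30 min break → 10 h 36 min
Fri: 05:24–09:24 = 4 h 0 min; less 30 min break → 3 h 30 min
Sat: 08:06–14:04 = 5 h 58 min; less 30 min break → 5 h 28 min
Sun: 05:51–12:15 = 6 h 24 min; less 30 min break → 5 h 54 min
Total worked: 33 h 21 min = 33.35 h.
Threshold 40 h → overtime 0 h 0 min, regular 33 h 21 min.

Regular 33.35 hours, overtime 0.00 hours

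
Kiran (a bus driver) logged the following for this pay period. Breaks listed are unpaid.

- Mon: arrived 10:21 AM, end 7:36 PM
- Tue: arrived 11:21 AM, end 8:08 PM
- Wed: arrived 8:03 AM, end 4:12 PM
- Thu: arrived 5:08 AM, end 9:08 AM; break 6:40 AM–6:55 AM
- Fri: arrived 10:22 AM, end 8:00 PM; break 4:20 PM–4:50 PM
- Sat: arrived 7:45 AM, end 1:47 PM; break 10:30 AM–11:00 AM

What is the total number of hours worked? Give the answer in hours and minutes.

Mon: 10:21 AM–7:36 PM = 9 h 15 min
Tue: 11:21 AM–8:08 PM = 8 h 47 min
Wed: 8:03 AM–4:12 PM = 8 h 9 min
Thu: 5:08 AM–9:08 AM = 4 h 0 min; less 15 min break → 3 h 45 min
Fri: 10:22 AM–8:00 PM = 9 h 38 min; less 30 min break → 9 h 8 min
Sat: 7:45 AM–1:47 PM = 6 h 2 min; less 30 min break → 5 h 32 min
Total: 9 h 15 min + 8 h 47 min + 8 h 9 min + 3 h 45 min + 9 h 8 min + 5 h 32 min = 44 h 36 min.

44 h 36 min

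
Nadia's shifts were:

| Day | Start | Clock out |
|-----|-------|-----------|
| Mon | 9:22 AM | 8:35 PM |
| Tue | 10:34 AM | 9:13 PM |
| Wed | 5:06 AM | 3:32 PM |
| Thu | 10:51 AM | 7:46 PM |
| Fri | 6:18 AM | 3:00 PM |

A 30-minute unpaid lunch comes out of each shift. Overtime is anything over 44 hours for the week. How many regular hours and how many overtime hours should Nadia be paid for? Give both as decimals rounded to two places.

Regular 44.00 hours, overtime 3.42 hours

Mon: 9:22 AM–8:35 PM = 11 h 13 min; less 30 min break → 10 h 43 min
Tue: 10:34 AM–9:13 PM = 10 h 39 min; less 30 min break → 10 h 9 min
Wed: 5:06 AM–3:32 PM = 10 h 26 min; less 30 min break → 9 h 56 min
Thu: 10:51 AM–7:46 PM = 8 h 55 min; less 30 min break → 8 h 25 min
Fri: 6:18 AM–3:00 PM = 8 h 42 min; less 30 min break → 8 h 12 min
Total worked: 47 h 25 min = 47.42 h.
Threshold 44 h → overtime 3 h 25 min, regular 44 h 0 min.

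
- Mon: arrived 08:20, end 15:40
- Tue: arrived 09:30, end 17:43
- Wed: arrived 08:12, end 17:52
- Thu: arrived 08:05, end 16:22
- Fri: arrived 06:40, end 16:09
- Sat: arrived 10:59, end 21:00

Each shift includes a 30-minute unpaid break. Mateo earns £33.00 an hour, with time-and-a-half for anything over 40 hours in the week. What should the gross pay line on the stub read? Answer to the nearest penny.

Mon: 08:20–15:40 = 7 h 20 min; less 30 min break → 6 h 50 min
Tue: 09:30–17:43 = 8 h 13 min; less 30 min break → 7 h 43 min
Wed: 08:12–17:52 = 9 h 40 min; less 30 min break → 9 h 10 min
Thu: 08:05–16:22 = 8 h 17 min; less 30 min break → 7 h 47 min
Fri: 06:40–16:09 = 9 h 29 min; less 30 min break → 8 h 59 min
Sat: 10:59–21:00 = 10 h 1 min; less 30 min break → 9 h 31 min
Total worked: 50 h 0 min = 3000 min.
Regular 40 h 0 min = 2400 min at £33.00/h; overtime 10 h 0 min = 600 min at £49.50/h.
Pay = (2400 × £33.00 + 600 × £49.50) ÷ 60 = £1815.00.

£1815.00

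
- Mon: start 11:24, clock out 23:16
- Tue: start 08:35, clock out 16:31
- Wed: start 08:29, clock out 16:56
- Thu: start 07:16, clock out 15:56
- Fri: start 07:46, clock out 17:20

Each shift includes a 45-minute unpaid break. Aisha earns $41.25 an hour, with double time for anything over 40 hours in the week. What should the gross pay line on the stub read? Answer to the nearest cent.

Mon: 11:24–23:16 = 11 h 52 min; less 45 min break → 11 h 7 min
Tue: 08:35–16:31 = 7 h 56 min; less 45 min break → 7 h 11 min
Wed: 08:29–16:56 = 8 h 27 min; less 45 min break → 7 h 42 min
Thu: 07:16–15:56 = 8 h 40 min; less 45 min break → 7 h 55 min
Fri: 07:46–17:20 = 9 h 34 min; less 45 min break → 8 h 49 min
Total worked: 42 h 44 min = 2564 min.
Regular 40 h 0 min = 2400 min at $41.25/h; overtime 2 h 44 min = 164 min at $82.50/h.
Pay = (2400 × $41.25 + 164 × $82.50) ÷ 60 = $1875.50.

$1875.50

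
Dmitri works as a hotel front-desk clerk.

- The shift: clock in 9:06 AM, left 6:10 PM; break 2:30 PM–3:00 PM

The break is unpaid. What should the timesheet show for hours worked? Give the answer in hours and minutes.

8 h 34 min

The shift: 9:06 AM–6:10 PM = 9 h 4 min; less 30 min break → 8 h 34 min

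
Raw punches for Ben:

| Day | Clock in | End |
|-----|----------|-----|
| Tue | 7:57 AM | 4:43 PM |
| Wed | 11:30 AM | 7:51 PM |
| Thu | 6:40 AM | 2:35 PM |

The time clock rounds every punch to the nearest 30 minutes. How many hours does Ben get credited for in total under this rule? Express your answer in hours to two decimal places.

25.00 hours

Tue: in 7:57 AM→8:00 AM, out 4:43 PM→4:30 PM; 8 h 30 min
Wed: in 11:30 AM→11:30 AM, out 7:51 PM→8:00 PM; 8 h 30 min
Thu: in 6:40 AM→6:30 AM, out 2:35 PM→2:30 PM; 8 h 0 min
Total credited: 25 h 0 min.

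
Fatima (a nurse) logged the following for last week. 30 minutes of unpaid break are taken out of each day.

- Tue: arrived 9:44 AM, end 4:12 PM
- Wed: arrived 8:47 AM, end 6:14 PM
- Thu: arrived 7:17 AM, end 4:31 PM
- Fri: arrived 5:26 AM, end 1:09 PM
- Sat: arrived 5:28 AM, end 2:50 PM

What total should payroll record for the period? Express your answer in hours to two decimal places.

Tue: 9:44 AM–4:12 PM = 6 h 28 min; less 30 min break → 5 h 58 min
Wed: 8:47 AM–6:14 PM = 9 h 27 min; less 30 min break → 8 h 57 min
Thu: 7:17 AM–4:31 PM = 9 h 14 min; less 30 min break → 8 h 44 min
Fri: 5:26 AM–1:09 PM = 7 h 43 min; less 30 min break → 7 h 13 min
Sat: 5:28 AM–2:50 PM = 9 h 22 min; less 30 min break → 8 h 52 min
Total: 5 h 58 min + 8 h 57 min + 8 h 44 min + 7 h 13 min + 8 h 52 min = 39 h 44 min.

39.73 hours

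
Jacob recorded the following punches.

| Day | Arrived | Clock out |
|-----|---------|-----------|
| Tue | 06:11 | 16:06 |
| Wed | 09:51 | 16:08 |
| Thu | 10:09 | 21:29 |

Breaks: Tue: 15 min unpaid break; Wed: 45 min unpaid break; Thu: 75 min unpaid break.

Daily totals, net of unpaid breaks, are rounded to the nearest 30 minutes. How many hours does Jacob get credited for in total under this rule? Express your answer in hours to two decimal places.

Tue: 06:11–16:06 = 9 h 55 min − 15 min = 9 h 40 min → rounds to 9 h 30 min
Wed: 09:51–16:08 = 6 h 17 min − 45 min = 5 h 32 min → rounds to 5 h 30 min
Thu: 10:09–21:29 = 11 h 20 min − 75 min = 10 h 5 min → rounds to 10 h 0 min
Total credited: 25 h 0 min.

25.00 hours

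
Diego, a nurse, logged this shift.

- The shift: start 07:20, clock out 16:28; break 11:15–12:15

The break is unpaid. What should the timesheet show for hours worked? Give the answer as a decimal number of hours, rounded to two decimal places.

8.13 hours

The shift: 07:20–16:28 = 9 h 8 min; less 60 min break → 8 h 8 min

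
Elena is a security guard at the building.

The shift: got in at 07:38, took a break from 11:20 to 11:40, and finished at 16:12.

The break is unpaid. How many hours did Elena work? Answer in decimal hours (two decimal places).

8.23 hours

The shift: 07:38–16:12 = 8 h 34 min; less 20 min break → 8 h 14 min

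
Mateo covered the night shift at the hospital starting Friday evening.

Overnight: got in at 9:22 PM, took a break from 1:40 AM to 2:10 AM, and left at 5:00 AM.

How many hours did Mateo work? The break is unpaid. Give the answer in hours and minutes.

Overnight: 9:22 PM → midnight = 2 h 38 min; midnight → 5:00 AM = 5 h 0 min; span 7 h 38 min; less 30 min break → 7 h 8 min

7 h 8 min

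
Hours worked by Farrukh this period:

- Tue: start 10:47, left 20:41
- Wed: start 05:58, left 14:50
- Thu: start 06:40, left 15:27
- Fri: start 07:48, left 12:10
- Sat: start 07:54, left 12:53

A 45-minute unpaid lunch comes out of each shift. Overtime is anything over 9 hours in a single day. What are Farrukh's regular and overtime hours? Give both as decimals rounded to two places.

Tue: 10:47–20:41 = 9 h 54 min; less 45 min break → 9 h 9 min
Wed: 05:58–14:50 = 8 h 52 min; less 45 min break → 8 h 7 min
Thu: 06:40–15:27 = 8 h 47 min; less 45 min break → 8 h 2 min
Fri: 07:48–12:10 = 4 h 22 min; less 45 min break → 3 h 37 min
Sat: 07:54–12:53 = 4 h 59 min; less 45 min break → 4 h 14 min
Tue reg 9 h 0 min / OT 0 h 9 min; Wed reg 8 h 7 min / OT 0 h 0 min; Thu reg 8 h 2 min / OT 0 h 0 min; Fri reg 3 h 37 min / OT 0 h 0 min; Sat reg 4 h 14 min / OT 0 h 0 min.
Totals: regular 33 h 0 min, overtime 0 h 9 min.

Regular 33.00 hours, overtime 0.15 hours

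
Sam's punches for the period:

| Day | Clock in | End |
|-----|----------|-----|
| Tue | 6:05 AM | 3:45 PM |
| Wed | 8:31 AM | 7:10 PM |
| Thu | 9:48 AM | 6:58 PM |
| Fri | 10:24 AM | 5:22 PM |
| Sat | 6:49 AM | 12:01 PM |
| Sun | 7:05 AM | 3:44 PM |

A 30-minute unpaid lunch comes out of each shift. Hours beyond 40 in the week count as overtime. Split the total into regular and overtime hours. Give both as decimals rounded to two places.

Tue: 6:05 AM–3:45 PM = 9 h 40 min; less 30 min break → 9 h 10 min
Wed: 8:31 AM–7:10 PM = 10 h 39 min; less 30 min break → 10 h 9 min
Thu: 9:48 AM–6:58 PM = 9 h 10 min; less 30 min break → 8 h 40 min
Fri: 10:24 AM–5:22 PM = 6 h 58 min; less 30 min break → 6 h 28 min
Sat: 6:49 AM–12:01 PM = 5 h 12 min; less 30 min break → 4 h 42 min
Sun: 7:05 AM–3:44 PM = 8 h 39 min; less 30 min break → 8 h 9 min
Total worked: 47 h 18 min = 47.30 h.
Threshold 40 h → overtime 7 h 18 min, regular 40 h 0 min.

Regular 40.00 hours, overtime 7.30 hours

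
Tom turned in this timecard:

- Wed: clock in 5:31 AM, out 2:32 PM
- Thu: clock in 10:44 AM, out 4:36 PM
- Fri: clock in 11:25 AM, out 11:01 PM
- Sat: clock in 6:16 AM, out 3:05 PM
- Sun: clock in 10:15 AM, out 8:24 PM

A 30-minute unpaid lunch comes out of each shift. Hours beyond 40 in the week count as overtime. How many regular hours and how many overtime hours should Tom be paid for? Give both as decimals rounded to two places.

Regular 40.00 hours, overtime 2.95 hours

Wed: 5:31 AM–2:32 PM = 9 h 1 min; less 30 min break → 8 h 31 min
Thu: 10:44 AM–4:36 PM = 5 h 52 min; less 30 min break → 5 h 22 min
Fri: 11:25 AM–11:01 PM = 11 h 36 min; less 30 min break → 11 h 6 min
Sat: 6:16 AM–3:05 PM = 8 h 49 min; less 30 min break → 8 h 19 min
Sun: 10:15 AM–8:24 PM = 10 h 9 min; less 30 min break → 9 h 39 min
Total worked: 42 h 57 min = 42.95 h.
Threshold 40 h → overtime 2 h 57 min, regular 40 h 0 min.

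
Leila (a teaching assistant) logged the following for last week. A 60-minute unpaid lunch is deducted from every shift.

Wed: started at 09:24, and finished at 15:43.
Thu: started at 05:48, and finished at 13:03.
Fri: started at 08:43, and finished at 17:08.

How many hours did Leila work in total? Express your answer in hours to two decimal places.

Wed: 09:24–15:43 = 6 h 19 min; less 60 min break → 5 h 19 min
Thu: 05:48–13:03 = 7 h 15 min; less 60 min break → 6 h 15 min
Fri: 08:43–17:08 = 8 h 25 min; less 60 min break → 7 h 25 min
Total: 5 h 19 min + 6 h 15 min + 7 h 25 min = 18 h 59 min.

18.98 hours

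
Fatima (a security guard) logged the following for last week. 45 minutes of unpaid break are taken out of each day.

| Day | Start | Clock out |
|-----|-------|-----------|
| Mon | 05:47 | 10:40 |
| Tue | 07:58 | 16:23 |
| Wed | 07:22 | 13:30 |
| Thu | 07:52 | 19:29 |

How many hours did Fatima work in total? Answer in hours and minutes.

Mon: 05:47–10:40 = 4 h 53 min; less 45 min break → 4 h 8 min
Tue: 07:58–16:23 = 8 h 25 min; less 45 min break → 7 h 40 min
Wed: 07:22–13:30 = 6 h 8 min; less 45 min break → 5 h 23 min
Thu: 07:52–19:29 = 11 h 37 min; less 45 min break → 10 h 52 min
Total: 4 h 8 min + 7 h 40 min + 5 h 23 min + 10 h 52 min = 28 h 3 min.

28 h 3 min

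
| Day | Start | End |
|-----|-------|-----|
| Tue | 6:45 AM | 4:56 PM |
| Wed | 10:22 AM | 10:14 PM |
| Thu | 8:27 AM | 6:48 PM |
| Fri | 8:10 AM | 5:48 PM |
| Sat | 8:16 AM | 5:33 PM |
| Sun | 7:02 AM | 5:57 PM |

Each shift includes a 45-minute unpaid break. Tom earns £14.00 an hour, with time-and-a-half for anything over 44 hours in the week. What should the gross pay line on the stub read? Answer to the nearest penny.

Tue: 6:45 AM–4:56 PM = 10 h 11 min; less 45 min break → 9 h 26 min
Wed: 10:22 AM–10:14 PM = 11 h 52 min; less 45 min break → 11 h 7 min
Thu: 8:27 AM–6:48 PM = 10 h 21 min; less 45 min break → 9 h 36 min
Fri: 8:10 AM–5:48 PM = 9 h 38 min; less 45 min break → 8 h 53 min
Sat: 8:16 AM–5:33 PM = 9 h 17 min; less 45 min break → 8 h 32 min
Sun: 7:02 AM–5:57 PM = 10 h 55 min; less 45 min break → 10 h 10 min
Total worked: 57 h 44 min = 3464 min.
Regular 44 h 0 min = 2640 min at £14.00/h; overtime 13 h 44 min = 824 min at £21.00/h.
Pay = (2640 × £14.00 + 824 × £21.00) ÷ 60 = £904.40.

£904.40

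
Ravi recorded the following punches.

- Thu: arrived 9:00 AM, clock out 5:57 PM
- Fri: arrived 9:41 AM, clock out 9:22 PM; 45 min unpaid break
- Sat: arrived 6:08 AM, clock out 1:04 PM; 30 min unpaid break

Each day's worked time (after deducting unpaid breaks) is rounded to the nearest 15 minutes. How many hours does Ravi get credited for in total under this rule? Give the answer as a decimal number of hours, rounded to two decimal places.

Thu: 9:00 AM–5:57 PM = 8 h 57 min → rounds to 9 h 0 min
Fri: 9:41 AM–9:22 PM = 11 h 41 min − 45 min = 10 h 56 min → rounds to 11 h 0 min
Sat: 6:08 AM–1:04 PM = 6 h 56 min − 30 min = 6 h 26 min → rounds to 6 h 30 min
Total credited: 26 h 30 min.

26.50 hours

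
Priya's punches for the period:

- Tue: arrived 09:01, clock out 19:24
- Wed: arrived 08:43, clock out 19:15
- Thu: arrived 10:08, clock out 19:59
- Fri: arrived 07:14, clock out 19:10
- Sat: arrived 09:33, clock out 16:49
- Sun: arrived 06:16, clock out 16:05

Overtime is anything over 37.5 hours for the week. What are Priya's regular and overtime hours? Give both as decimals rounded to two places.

Regular 37.50 hours, overtime 22.28 hours

Tue: 09:01–19:24 = 10 h 23 min
Wed: 08:43–19:15 = 10 h 32 min
Thu: 10:08–19:59 = 9 h 51 min
Fri: 07:14–19:10 = 11 h 56 min
Sat: 09:33–16:49 = 7 h 16 min
Sun: 06:16–16:05 = 9 h 49 min
Total worked: 59 h 47 min = 59.78 h.
Threshold 37.5 h → overtime 22 h 17 min, regular 37 h 30 min.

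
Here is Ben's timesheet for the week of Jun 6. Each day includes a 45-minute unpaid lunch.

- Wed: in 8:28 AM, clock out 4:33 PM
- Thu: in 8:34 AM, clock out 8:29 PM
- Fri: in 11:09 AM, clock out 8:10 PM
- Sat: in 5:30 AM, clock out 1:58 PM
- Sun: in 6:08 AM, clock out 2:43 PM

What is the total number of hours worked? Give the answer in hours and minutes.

42 h 19 min

Wed: 8:28 AM–4:33 PM = 8 h 5 min; less 45 min break → 7 h 20 min
Thu: 8:34 AM–8:29 PM = 11 h 55 min; less 45 min break → 11 h 10 min
Fri: 11:09 AM–8:10 PM = 9 h 1 min; less 45 min break → 8 h 16 min
Sat: 5:30 AM–1:58 PM = 8 h 28 min; less 45 min break → 7 h 43 min
Sun: 6:08 AM–2:43 PM = 8 h 35 min; less 45 min break → 7 h 50 min
Total: 7 h 20 min + 11 h 10 min + 8 h 16 min + 7 h 43 min + 7 h 50 min = 42 h 19 min.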